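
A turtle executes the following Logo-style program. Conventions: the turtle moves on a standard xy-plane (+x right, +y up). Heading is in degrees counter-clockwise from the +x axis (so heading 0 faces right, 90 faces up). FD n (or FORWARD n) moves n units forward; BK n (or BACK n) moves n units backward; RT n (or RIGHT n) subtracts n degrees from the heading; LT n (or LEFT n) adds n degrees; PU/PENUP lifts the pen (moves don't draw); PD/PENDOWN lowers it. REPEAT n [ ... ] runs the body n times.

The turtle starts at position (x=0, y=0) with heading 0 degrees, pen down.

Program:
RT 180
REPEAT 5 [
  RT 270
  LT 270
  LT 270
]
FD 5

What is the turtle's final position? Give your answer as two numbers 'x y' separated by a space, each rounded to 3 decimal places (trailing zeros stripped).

Answer: 0 5

Derivation:
Executing turtle program step by step:
Start: pos=(0,0), heading=0, pen down
RT 180: heading 0 -> 180
REPEAT 5 [
  -- iteration 1/5 --
  RT 270: heading 180 -> 270
  LT 270: heading 270 -> 180
  LT 270: heading 180 -> 90
  -- iteration 2/5 --
  RT 270: heading 90 -> 180
  LT 270: heading 180 -> 90
  LT 270: heading 90 -> 0
  -- iteration 3/5 --
  RT 270: heading 0 -> 90
  LT 270: heading 90 -> 0
  LT 270: heading 0 -> 270
  -- iteration 4/5 --
  RT 270: heading 270 -> 0
  LT 270: heading 0 -> 270
  LT 270: heading 270 -> 180
  -- iteration 5/5 --
  RT 270: heading 180 -> 270
  LT 270: heading 270 -> 180
  LT 270: heading 180 -> 90
]
FD 5: (0,0) -> (0,5) [heading=90, draw]
Final: pos=(0,5), heading=90, 1 segment(s) drawn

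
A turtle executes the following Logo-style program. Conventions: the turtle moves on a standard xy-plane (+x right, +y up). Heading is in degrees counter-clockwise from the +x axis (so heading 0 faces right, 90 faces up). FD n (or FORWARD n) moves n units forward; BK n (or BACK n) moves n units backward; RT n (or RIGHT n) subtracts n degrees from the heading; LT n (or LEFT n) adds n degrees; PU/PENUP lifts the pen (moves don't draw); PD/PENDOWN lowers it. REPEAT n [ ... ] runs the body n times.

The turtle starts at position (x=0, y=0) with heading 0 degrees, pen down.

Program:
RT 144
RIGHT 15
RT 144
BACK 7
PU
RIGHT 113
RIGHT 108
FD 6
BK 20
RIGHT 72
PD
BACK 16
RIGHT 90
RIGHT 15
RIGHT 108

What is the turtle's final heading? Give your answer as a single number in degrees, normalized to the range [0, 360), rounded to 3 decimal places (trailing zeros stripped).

Answer: 271

Derivation:
Executing turtle program step by step:
Start: pos=(0,0), heading=0, pen down
RT 144: heading 0 -> 216
RT 15: heading 216 -> 201
RT 144: heading 201 -> 57
BK 7: (0,0) -> (-3.812,-5.871) [heading=57, draw]
PU: pen up
RT 113: heading 57 -> 304
RT 108: heading 304 -> 196
FD 6: (-3.812,-5.871) -> (-9.58,-7.525) [heading=196, move]
BK 20: (-9.58,-7.525) -> (9.645,-2.012) [heading=196, move]
RT 72: heading 196 -> 124
PD: pen down
BK 16: (9.645,-2.012) -> (18.592,-15.276) [heading=124, draw]
RT 90: heading 124 -> 34
RT 15: heading 34 -> 19
RT 108: heading 19 -> 271
Final: pos=(18.592,-15.276), heading=271, 2 segment(s) drawn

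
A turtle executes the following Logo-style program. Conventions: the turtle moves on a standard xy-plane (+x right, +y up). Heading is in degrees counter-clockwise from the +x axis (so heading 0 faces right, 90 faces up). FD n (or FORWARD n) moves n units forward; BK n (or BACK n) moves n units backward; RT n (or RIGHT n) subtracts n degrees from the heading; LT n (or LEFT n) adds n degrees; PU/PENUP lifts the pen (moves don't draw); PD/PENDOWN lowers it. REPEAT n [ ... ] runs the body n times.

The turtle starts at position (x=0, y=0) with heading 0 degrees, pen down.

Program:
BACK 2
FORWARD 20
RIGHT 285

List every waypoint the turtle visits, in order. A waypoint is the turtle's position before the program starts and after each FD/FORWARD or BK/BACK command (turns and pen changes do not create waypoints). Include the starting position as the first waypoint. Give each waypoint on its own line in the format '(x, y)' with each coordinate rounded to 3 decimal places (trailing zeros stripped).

Executing turtle program step by step:
Start: pos=(0,0), heading=0, pen down
BK 2: (0,0) -> (-2,0) [heading=0, draw]
FD 20: (-2,0) -> (18,0) [heading=0, draw]
RT 285: heading 0 -> 75
Final: pos=(18,0), heading=75, 2 segment(s) drawn
Waypoints (3 total):
(0, 0)
(-2, 0)
(18, 0)

Answer: (0, 0)
(-2, 0)
(18, 0)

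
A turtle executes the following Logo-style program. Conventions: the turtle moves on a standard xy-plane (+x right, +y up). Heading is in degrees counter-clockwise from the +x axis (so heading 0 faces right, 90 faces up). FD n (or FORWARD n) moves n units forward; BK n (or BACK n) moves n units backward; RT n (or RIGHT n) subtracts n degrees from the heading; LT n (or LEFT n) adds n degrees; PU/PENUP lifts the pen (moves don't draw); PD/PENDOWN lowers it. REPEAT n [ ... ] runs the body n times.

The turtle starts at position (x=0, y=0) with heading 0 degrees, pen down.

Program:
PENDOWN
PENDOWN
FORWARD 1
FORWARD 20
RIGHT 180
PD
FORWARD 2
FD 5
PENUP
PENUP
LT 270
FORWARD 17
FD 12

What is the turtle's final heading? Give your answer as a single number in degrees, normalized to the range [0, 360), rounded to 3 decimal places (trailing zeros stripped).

Answer: 90

Derivation:
Executing turtle program step by step:
Start: pos=(0,0), heading=0, pen down
PD: pen down
PD: pen down
FD 1: (0,0) -> (1,0) [heading=0, draw]
FD 20: (1,0) -> (21,0) [heading=0, draw]
RT 180: heading 0 -> 180
PD: pen down
FD 2: (21,0) -> (19,0) [heading=180, draw]
FD 5: (19,0) -> (14,0) [heading=180, draw]
PU: pen up
PU: pen up
LT 270: heading 180 -> 90
FD 17: (14,0) -> (14,17) [heading=90, move]
FD 12: (14,17) -> (14,29) [heading=90, move]
Final: pos=(14,29), heading=90, 4 segment(s) drawn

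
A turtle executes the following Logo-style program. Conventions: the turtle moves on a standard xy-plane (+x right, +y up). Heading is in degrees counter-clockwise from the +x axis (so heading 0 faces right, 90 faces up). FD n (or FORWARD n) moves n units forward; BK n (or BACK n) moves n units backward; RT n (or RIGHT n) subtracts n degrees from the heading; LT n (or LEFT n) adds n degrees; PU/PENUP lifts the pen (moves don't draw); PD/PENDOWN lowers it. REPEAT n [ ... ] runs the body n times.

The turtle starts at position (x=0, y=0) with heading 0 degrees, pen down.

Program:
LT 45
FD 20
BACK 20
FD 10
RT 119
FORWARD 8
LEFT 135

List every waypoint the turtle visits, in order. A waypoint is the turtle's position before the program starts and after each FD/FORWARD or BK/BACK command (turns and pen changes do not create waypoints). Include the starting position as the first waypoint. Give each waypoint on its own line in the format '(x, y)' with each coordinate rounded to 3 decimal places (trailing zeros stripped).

Answer: (0, 0)
(14.142, 14.142)
(0, 0)
(7.071, 7.071)
(9.276, -0.619)

Derivation:
Executing turtle program step by step:
Start: pos=(0,0), heading=0, pen down
LT 45: heading 0 -> 45
FD 20: (0,0) -> (14.142,14.142) [heading=45, draw]
BK 20: (14.142,14.142) -> (0,0) [heading=45, draw]
FD 10: (0,0) -> (7.071,7.071) [heading=45, draw]
RT 119: heading 45 -> 286
FD 8: (7.071,7.071) -> (9.276,-0.619) [heading=286, draw]
LT 135: heading 286 -> 61
Final: pos=(9.276,-0.619), heading=61, 4 segment(s) drawn
Waypoints (5 total):
(0, 0)
(14.142, 14.142)
(0, 0)
(7.071, 7.071)
(9.276, -0.619)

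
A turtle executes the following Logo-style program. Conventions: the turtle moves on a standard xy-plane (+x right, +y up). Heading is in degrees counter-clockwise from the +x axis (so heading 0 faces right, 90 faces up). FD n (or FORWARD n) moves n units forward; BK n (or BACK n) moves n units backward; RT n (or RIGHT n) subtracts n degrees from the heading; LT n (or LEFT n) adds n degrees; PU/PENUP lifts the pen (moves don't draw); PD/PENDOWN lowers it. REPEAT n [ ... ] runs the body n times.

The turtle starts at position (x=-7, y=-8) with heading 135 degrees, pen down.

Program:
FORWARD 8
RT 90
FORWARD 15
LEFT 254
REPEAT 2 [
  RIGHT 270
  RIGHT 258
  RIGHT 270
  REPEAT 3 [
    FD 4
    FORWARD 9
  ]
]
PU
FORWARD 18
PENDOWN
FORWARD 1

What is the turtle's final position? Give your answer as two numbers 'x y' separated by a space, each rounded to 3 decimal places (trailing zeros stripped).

Executing turtle program step by step:
Start: pos=(-7,-8), heading=135, pen down
FD 8: (-7,-8) -> (-12.657,-2.343) [heading=135, draw]
RT 90: heading 135 -> 45
FD 15: (-12.657,-2.343) -> (-2.05,8.263) [heading=45, draw]
LT 254: heading 45 -> 299
REPEAT 2 [
  -- iteration 1/2 --
  RT 270: heading 299 -> 29
  RT 258: heading 29 -> 131
  RT 270: heading 131 -> 221
  REPEAT 3 [
    -- iteration 1/3 --
    FD 4: (-2.05,8.263) -> (-5.069,5.639) [heading=221, draw]
    FD 9: (-5.069,5.639) -> (-11.861,-0.265) [heading=221, draw]
    -- iteration 2/3 --
    FD 4: (-11.861,-0.265) -> (-14.88,-2.89) [heading=221, draw]
    FD 9: (-14.88,-2.89) -> (-21.673,-8.794) [heading=221, draw]
    -- iteration 3/3 --
    FD 4: (-21.673,-8.794) -> (-24.692,-11.418) [heading=221, draw]
    FD 9: (-24.692,-11.418) -> (-31.484,-17.323) [heading=221, draw]
  ]
  -- iteration 2/2 --
  RT 270: heading 221 -> 311
  RT 258: heading 311 -> 53
  RT 270: heading 53 -> 143
  REPEAT 3 [
    -- iteration 1/3 --
    FD 4: (-31.484,-17.323) -> (-34.678,-14.916) [heading=143, draw]
    FD 9: (-34.678,-14.916) -> (-41.866,-9.499) [heading=143, draw]
    -- iteration 2/3 --
    FD 4: (-41.866,-9.499) -> (-45.061,-7.092) [heading=143, draw]
    FD 9: (-45.061,-7.092) -> (-52.248,-1.676) [heading=143, draw]
    -- iteration 3/3 --
    FD 4: (-52.248,-1.676) -> (-55.443,0.732) [heading=143, draw]
    FD 9: (-55.443,0.732) -> (-62.631,6.148) [heading=143, draw]
  ]
]
PU: pen up
FD 18: (-62.631,6.148) -> (-77.006,16.981) [heading=143, move]
PD: pen down
FD 1: (-77.006,16.981) -> (-77.805,17.582) [heading=143, draw]
Final: pos=(-77.805,17.582), heading=143, 15 segment(s) drawn

Answer: -77.805 17.582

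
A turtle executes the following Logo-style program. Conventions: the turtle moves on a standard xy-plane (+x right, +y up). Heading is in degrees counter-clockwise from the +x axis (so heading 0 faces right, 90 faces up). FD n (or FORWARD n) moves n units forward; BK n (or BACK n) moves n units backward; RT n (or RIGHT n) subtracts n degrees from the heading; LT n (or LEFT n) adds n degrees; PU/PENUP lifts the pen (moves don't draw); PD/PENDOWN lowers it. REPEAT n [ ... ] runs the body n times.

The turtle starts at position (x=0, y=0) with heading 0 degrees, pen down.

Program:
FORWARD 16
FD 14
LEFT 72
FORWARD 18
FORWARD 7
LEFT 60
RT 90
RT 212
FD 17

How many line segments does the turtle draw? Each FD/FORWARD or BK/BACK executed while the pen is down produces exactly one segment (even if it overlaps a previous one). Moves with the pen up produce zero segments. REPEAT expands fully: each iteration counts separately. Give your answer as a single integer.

Answer: 5

Derivation:
Executing turtle program step by step:
Start: pos=(0,0), heading=0, pen down
FD 16: (0,0) -> (16,0) [heading=0, draw]
FD 14: (16,0) -> (30,0) [heading=0, draw]
LT 72: heading 0 -> 72
FD 18: (30,0) -> (35.562,17.119) [heading=72, draw]
FD 7: (35.562,17.119) -> (37.725,23.776) [heading=72, draw]
LT 60: heading 72 -> 132
RT 90: heading 132 -> 42
RT 212: heading 42 -> 190
FD 17: (37.725,23.776) -> (20.984,20.824) [heading=190, draw]
Final: pos=(20.984,20.824), heading=190, 5 segment(s) drawn
Segments drawn: 5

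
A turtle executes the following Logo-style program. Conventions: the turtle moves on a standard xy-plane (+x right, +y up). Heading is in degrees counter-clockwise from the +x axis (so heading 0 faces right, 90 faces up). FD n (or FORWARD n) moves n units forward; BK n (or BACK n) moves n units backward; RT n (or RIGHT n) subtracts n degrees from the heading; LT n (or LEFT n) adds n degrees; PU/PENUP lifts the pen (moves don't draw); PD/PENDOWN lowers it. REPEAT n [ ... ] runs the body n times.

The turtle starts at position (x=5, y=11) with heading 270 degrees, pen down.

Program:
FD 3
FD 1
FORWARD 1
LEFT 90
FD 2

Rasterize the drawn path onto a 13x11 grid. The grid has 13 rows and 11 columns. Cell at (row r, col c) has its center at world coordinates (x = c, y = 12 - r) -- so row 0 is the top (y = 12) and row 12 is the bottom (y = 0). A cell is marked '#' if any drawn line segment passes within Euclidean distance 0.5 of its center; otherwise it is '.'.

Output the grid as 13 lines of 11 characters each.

Segment 0: (5,11) -> (5,8)
Segment 1: (5,8) -> (5,7)
Segment 2: (5,7) -> (5,6)
Segment 3: (5,6) -> (7,6)

Answer: ...........
.....#.....
.....#.....
.....#.....
.....#.....
.....#.....
.....###...
...........
...........
...........
...........
...........
...........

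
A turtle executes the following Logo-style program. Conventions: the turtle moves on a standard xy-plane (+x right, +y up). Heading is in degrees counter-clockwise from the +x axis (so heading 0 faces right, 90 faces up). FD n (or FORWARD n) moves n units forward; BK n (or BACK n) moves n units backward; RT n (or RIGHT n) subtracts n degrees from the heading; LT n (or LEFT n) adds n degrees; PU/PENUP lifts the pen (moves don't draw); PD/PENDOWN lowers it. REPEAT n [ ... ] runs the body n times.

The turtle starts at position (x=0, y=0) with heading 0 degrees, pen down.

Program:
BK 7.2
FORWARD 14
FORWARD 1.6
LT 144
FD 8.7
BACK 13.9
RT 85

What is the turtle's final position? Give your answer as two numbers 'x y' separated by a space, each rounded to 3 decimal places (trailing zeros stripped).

Executing turtle program step by step:
Start: pos=(0,0), heading=0, pen down
BK 7.2: (0,0) -> (-7.2,0) [heading=0, draw]
FD 14: (-7.2,0) -> (6.8,0) [heading=0, draw]
FD 1.6: (6.8,0) -> (8.4,0) [heading=0, draw]
LT 144: heading 0 -> 144
FD 8.7: (8.4,0) -> (1.362,5.114) [heading=144, draw]
BK 13.9: (1.362,5.114) -> (12.607,-3.056) [heading=144, draw]
RT 85: heading 144 -> 59
Final: pos=(12.607,-3.056), heading=59, 5 segment(s) drawn

Answer: 12.607 -3.056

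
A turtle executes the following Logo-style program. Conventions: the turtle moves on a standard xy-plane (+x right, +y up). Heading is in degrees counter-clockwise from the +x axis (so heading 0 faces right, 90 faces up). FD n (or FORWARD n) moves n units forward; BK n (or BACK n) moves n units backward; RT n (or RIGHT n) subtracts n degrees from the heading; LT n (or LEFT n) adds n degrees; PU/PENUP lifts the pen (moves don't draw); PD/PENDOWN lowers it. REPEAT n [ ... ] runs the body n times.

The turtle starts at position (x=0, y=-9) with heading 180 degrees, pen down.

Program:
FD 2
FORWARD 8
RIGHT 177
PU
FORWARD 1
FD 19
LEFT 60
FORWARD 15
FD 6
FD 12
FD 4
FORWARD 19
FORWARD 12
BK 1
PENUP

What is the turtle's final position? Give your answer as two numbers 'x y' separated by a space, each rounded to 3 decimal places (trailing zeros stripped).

Executing turtle program step by step:
Start: pos=(0,-9), heading=180, pen down
FD 2: (0,-9) -> (-2,-9) [heading=180, draw]
FD 8: (-2,-9) -> (-10,-9) [heading=180, draw]
RT 177: heading 180 -> 3
PU: pen up
FD 1: (-10,-9) -> (-9.001,-8.948) [heading=3, move]
FD 19: (-9.001,-8.948) -> (9.973,-7.953) [heading=3, move]
LT 60: heading 3 -> 63
FD 15: (9.973,-7.953) -> (16.782,5.412) [heading=63, move]
FD 6: (16.782,5.412) -> (19.506,10.758) [heading=63, move]
FD 12: (19.506,10.758) -> (24.954,21.45) [heading=63, move]
FD 4: (24.954,21.45) -> (26.77,25.014) [heading=63, move]
FD 19: (26.77,25.014) -> (35.396,41.943) [heading=63, move]
FD 12: (35.396,41.943) -> (40.844,52.635) [heading=63, move]
BK 1: (40.844,52.635) -> (40.39,51.744) [heading=63, move]
PU: pen up
Final: pos=(40.39,51.744), heading=63, 2 segment(s) drawn

Answer: 40.39 51.744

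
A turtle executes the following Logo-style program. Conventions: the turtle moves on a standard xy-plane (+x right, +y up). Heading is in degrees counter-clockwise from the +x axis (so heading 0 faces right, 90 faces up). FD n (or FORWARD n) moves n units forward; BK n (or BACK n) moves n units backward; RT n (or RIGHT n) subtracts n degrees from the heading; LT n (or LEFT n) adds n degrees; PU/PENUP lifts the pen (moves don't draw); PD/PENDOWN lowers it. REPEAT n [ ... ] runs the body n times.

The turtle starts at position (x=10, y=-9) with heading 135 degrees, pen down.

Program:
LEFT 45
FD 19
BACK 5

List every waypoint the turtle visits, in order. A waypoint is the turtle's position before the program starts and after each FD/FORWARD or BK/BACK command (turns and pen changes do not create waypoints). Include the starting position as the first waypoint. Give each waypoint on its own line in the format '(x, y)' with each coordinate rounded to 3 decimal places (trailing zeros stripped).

Answer: (10, -9)
(-9, -9)
(-4, -9)

Derivation:
Executing turtle program step by step:
Start: pos=(10,-9), heading=135, pen down
LT 45: heading 135 -> 180
FD 19: (10,-9) -> (-9,-9) [heading=180, draw]
BK 5: (-9,-9) -> (-4,-9) [heading=180, draw]
Final: pos=(-4,-9), heading=180, 2 segment(s) drawn
Waypoints (3 total):
(10, -9)
(-9, -9)
(-4, -9)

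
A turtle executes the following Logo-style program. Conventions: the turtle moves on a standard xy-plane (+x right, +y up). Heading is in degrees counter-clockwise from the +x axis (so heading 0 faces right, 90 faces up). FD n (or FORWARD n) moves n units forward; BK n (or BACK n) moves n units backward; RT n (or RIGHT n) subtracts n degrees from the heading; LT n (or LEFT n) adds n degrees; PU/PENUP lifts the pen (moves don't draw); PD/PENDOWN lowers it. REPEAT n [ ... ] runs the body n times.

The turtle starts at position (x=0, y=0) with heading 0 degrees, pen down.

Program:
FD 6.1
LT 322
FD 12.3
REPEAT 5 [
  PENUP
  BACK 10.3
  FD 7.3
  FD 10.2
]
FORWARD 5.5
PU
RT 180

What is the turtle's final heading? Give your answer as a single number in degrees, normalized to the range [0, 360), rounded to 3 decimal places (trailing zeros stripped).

Answer: 142

Derivation:
Executing turtle program step by step:
Start: pos=(0,0), heading=0, pen down
FD 6.1: (0,0) -> (6.1,0) [heading=0, draw]
LT 322: heading 0 -> 322
FD 12.3: (6.1,0) -> (15.793,-7.573) [heading=322, draw]
REPEAT 5 [
  -- iteration 1/5 --
  PU: pen up
  BK 10.3: (15.793,-7.573) -> (7.676,-1.231) [heading=322, move]
  FD 7.3: (7.676,-1.231) -> (13.429,-5.726) [heading=322, move]
  FD 10.2: (13.429,-5.726) -> (21.466,-12.005) [heading=322, move]
  -- iteration 2/5 --
  PU: pen up
  BK 10.3: (21.466,-12.005) -> (13.35,-5.664) [heading=322, move]
  FD 7.3: (13.35,-5.664) -> (19.102,-10.158) [heading=322, move]
  FD 10.2: (19.102,-10.158) -> (27.14,-16.438) [heading=322, move]
  -- iteration 3/5 --
  PU: pen up
  BK 10.3: (27.14,-16.438) -> (19.023,-10.097) [heading=322, move]
  FD 7.3: (19.023,-10.097) -> (24.776,-14.591) [heading=322, move]
  FD 10.2: (24.776,-14.591) -> (32.814,-20.871) [heading=322, move]
  -- iteration 4/5 --
  PU: pen up
  BK 10.3: (32.814,-20.871) -> (24.697,-14.53) [heading=322, move]
  FD 7.3: (24.697,-14.53) -> (30.45,-19.024) [heading=322, move]
  FD 10.2: (30.45,-19.024) -> (38.487,-25.304) [heading=322, move]
  -- iteration 5/5 --
  PU: pen up
  BK 10.3: (38.487,-25.304) -> (30.371,-18.962) [heading=322, move]
  FD 7.3: (30.371,-18.962) -> (36.123,-23.457) [heading=322, move]
  FD 10.2: (36.123,-23.457) -> (44.161,-29.736) [heading=322, move]
]
FD 5.5: (44.161,-29.736) -> (48.495,-33.123) [heading=322, move]
PU: pen up
RT 180: heading 322 -> 142
Final: pos=(48.495,-33.123), heading=142, 2 segment(s) drawn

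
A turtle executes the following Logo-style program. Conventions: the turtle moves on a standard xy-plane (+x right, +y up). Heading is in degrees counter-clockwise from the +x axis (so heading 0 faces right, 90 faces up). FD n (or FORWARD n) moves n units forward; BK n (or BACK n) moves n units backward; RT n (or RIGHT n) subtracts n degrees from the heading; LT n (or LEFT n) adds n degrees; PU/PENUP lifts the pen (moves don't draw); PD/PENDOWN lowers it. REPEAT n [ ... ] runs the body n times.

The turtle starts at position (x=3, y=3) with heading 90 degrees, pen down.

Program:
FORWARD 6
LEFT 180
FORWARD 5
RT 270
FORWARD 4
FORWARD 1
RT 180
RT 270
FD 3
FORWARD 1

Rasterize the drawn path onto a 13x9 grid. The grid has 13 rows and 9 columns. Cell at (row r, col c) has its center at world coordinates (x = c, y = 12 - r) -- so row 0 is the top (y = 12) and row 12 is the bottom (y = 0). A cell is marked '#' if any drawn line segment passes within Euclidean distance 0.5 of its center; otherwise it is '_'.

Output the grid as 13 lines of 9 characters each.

Segment 0: (3,3) -> (3,9)
Segment 1: (3,9) -> (3,4)
Segment 2: (3,4) -> (7,4)
Segment 3: (7,4) -> (8,4)
Segment 4: (8,4) -> (8,1)
Segment 5: (8,1) -> (8,0)

Answer: _________
_________
_________
___#_____
___#_____
___#_____
___#_____
___#_____
___######
___#____#
________#
________#
________#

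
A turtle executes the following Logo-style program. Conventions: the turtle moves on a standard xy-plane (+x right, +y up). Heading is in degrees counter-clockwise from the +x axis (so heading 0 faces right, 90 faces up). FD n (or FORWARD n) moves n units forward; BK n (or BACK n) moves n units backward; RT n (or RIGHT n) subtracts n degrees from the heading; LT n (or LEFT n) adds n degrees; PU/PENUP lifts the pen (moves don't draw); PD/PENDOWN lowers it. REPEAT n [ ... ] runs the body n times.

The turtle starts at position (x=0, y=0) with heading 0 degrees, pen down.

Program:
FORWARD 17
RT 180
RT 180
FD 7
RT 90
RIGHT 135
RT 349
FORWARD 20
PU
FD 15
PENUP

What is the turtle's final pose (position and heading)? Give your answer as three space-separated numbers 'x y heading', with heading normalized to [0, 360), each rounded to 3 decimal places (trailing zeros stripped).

Answer: -5.016 19.572 146

Derivation:
Executing turtle program step by step:
Start: pos=(0,0), heading=0, pen down
FD 17: (0,0) -> (17,0) [heading=0, draw]
RT 180: heading 0 -> 180
RT 180: heading 180 -> 0
FD 7: (17,0) -> (24,0) [heading=0, draw]
RT 90: heading 0 -> 270
RT 135: heading 270 -> 135
RT 349: heading 135 -> 146
FD 20: (24,0) -> (7.419,11.184) [heading=146, draw]
PU: pen up
FD 15: (7.419,11.184) -> (-5.016,19.572) [heading=146, move]
PU: pen up
Final: pos=(-5.016,19.572), heading=146, 3 segment(s) drawn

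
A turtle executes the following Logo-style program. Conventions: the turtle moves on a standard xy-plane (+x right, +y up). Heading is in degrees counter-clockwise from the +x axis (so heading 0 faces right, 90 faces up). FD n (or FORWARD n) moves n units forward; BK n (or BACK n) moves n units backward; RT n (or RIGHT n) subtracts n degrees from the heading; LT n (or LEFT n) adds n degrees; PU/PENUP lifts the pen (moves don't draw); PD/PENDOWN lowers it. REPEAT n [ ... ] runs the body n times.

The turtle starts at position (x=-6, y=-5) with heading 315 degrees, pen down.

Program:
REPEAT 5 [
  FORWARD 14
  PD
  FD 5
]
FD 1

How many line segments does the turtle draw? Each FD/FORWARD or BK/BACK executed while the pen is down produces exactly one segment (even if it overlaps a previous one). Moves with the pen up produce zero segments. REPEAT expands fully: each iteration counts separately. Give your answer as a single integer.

Answer: 11

Derivation:
Executing turtle program step by step:
Start: pos=(-6,-5), heading=315, pen down
REPEAT 5 [
  -- iteration 1/5 --
  FD 14: (-6,-5) -> (3.899,-14.899) [heading=315, draw]
  PD: pen down
  FD 5: (3.899,-14.899) -> (7.435,-18.435) [heading=315, draw]
  -- iteration 2/5 --
  FD 14: (7.435,-18.435) -> (17.335,-28.335) [heading=315, draw]
  PD: pen down
  FD 5: (17.335,-28.335) -> (20.87,-31.87) [heading=315, draw]
  -- iteration 3/5 --
  FD 14: (20.87,-31.87) -> (30.77,-41.77) [heading=315, draw]
  PD: pen down
  FD 5: (30.77,-41.77) -> (34.305,-45.305) [heading=315, draw]
  -- iteration 4/5 --
  FD 14: (34.305,-45.305) -> (44.205,-55.205) [heading=315, draw]
  PD: pen down
  FD 5: (44.205,-55.205) -> (47.74,-58.74) [heading=315, draw]
  -- iteration 5/5 --
  FD 14: (47.74,-58.74) -> (57.64,-68.64) [heading=315, draw]
  PD: pen down
  FD 5: (57.64,-68.64) -> (61.175,-72.175) [heading=315, draw]
]
FD 1: (61.175,-72.175) -> (61.882,-72.882) [heading=315, draw]
Final: pos=(61.882,-72.882), heading=315, 11 segment(s) drawn
Segments drawn: 11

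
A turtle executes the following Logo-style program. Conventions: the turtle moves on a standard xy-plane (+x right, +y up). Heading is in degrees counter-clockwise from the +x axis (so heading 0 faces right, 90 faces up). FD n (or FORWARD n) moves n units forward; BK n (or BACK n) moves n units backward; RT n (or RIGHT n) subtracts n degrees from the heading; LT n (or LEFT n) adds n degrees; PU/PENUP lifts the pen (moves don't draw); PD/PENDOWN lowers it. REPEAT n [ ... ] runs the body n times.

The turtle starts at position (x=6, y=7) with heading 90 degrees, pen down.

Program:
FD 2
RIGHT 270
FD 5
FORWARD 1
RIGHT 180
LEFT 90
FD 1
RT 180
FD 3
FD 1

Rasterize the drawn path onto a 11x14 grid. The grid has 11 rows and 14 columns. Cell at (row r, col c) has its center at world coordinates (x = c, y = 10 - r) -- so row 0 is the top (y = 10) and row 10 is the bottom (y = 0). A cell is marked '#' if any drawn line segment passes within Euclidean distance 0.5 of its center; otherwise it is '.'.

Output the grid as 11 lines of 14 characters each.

Segment 0: (6,7) -> (6,9)
Segment 1: (6,9) -> (1,9)
Segment 2: (1,9) -> (0,9)
Segment 3: (0,9) -> (-0,10)
Segment 4: (-0,10) -> (0,7)
Segment 5: (0,7) -> (0,6)

Answer: #.............
#######.......
#.....#.......
#.....#.......
#.............
..............
..............
..............
..............
..............
..............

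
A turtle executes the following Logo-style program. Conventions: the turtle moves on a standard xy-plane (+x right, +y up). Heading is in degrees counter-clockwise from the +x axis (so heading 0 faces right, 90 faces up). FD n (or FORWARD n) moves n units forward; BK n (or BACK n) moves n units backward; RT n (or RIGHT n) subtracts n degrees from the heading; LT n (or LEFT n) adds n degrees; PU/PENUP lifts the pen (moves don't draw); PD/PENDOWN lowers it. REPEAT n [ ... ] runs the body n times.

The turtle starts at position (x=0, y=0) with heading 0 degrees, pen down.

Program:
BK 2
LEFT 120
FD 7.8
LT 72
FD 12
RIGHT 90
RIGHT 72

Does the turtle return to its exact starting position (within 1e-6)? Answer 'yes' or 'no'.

Answer: no

Derivation:
Executing turtle program step by step:
Start: pos=(0,0), heading=0, pen down
BK 2: (0,0) -> (-2,0) [heading=0, draw]
LT 120: heading 0 -> 120
FD 7.8: (-2,0) -> (-5.9,6.755) [heading=120, draw]
LT 72: heading 120 -> 192
FD 12: (-5.9,6.755) -> (-17.638,4.26) [heading=192, draw]
RT 90: heading 192 -> 102
RT 72: heading 102 -> 30
Final: pos=(-17.638,4.26), heading=30, 3 segment(s) drawn

Start position: (0, 0)
Final position: (-17.638, 4.26)
Distance = 18.145; >= 1e-6 -> NOT closed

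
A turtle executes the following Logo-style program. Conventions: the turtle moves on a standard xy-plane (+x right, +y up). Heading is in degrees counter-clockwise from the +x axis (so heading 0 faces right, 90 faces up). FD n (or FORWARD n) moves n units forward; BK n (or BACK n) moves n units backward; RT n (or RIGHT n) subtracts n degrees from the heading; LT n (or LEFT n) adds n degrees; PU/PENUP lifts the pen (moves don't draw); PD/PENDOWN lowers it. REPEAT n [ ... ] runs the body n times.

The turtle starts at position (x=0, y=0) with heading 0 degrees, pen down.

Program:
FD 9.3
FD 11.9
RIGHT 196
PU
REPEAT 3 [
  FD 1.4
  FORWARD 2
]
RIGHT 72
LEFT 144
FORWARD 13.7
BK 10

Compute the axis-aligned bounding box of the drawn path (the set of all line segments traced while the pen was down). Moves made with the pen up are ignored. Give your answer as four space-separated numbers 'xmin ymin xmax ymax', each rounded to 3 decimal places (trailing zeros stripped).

Answer: 0 0 21.2 0

Derivation:
Executing turtle program step by step:
Start: pos=(0,0), heading=0, pen down
FD 9.3: (0,0) -> (9.3,0) [heading=0, draw]
FD 11.9: (9.3,0) -> (21.2,0) [heading=0, draw]
RT 196: heading 0 -> 164
PU: pen up
REPEAT 3 [
  -- iteration 1/3 --
  FD 1.4: (21.2,0) -> (19.854,0.386) [heading=164, move]
  FD 2: (19.854,0.386) -> (17.932,0.937) [heading=164, move]
  -- iteration 2/3 --
  FD 1.4: (17.932,0.937) -> (16.586,1.323) [heading=164, move]
  FD 2: (16.586,1.323) -> (14.663,1.874) [heading=164, move]
  -- iteration 3/3 --
  FD 1.4: (14.663,1.874) -> (13.318,2.26) [heading=164, move]
  FD 2: (13.318,2.26) -> (11.395,2.812) [heading=164, move]
]
RT 72: heading 164 -> 92
LT 144: heading 92 -> 236
FD 13.7: (11.395,2.812) -> (3.734,-8.546) [heading=236, move]
BK 10: (3.734,-8.546) -> (9.326,-0.256) [heading=236, move]
Final: pos=(9.326,-0.256), heading=236, 2 segment(s) drawn

Segment endpoints: x in {0, 9.3, 21.2}, y in {0}
xmin=0, ymin=0, xmax=21.2, ymax=0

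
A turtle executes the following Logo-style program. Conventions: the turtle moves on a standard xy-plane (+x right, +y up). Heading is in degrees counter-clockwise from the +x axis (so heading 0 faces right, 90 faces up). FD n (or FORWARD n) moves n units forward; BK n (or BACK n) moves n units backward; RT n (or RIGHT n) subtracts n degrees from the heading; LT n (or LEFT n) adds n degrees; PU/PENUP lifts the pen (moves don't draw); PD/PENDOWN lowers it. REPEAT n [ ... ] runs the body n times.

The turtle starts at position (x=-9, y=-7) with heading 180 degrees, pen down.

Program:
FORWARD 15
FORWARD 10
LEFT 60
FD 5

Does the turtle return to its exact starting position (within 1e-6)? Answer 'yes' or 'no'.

Executing turtle program step by step:
Start: pos=(-9,-7), heading=180, pen down
FD 15: (-9,-7) -> (-24,-7) [heading=180, draw]
FD 10: (-24,-7) -> (-34,-7) [heading=180, draw]
LT 60: heading 180 -> 240
FD 5: (-34,-7) -> (-36.5,-11.33) [heading=240, draw]
Final: pos=(-36.5,-11.33), heading=240, 3 segment(s) drawn

Start position: (-9, -7)
Final position: (-36.5, -11.33)
Distance = 27.839; >= 1e-6 -> NOT closed

Answer: no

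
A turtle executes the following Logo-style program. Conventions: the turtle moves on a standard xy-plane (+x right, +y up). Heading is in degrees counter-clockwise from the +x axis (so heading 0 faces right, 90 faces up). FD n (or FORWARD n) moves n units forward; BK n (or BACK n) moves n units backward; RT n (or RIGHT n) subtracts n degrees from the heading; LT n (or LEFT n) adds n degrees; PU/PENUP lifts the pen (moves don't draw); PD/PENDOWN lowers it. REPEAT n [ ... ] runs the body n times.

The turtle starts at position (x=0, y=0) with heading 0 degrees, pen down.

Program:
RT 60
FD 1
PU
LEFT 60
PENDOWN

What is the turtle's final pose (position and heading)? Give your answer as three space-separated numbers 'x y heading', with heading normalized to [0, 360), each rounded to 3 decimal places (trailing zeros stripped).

Answer: 0.5 -0.866 0

Derivation:
Executing turtle program step by step:
Start: pos=(0,0), heading=0, pen down
RT 60: heading 0 -> 300
FD 1: (0,0) -> (0.5,-0.866) [heading=300, draw]
PU: pen up
LT 60: heading 300 -> 0
PD: pen down
Final: pos=(0.5,-0.866), heading=0, 1 segment(s) drawn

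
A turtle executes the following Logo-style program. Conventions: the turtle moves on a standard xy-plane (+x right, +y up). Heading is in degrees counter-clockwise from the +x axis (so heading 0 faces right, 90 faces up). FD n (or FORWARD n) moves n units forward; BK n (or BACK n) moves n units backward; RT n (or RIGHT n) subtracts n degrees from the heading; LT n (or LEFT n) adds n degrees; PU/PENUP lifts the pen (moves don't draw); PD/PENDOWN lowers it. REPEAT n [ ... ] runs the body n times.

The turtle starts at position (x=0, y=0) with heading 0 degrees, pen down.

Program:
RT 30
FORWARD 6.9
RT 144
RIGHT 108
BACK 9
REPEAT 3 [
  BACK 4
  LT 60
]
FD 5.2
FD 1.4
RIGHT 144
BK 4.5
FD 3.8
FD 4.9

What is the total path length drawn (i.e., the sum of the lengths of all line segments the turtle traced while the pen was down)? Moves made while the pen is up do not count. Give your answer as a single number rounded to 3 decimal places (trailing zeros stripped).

Answer: 47.7

Derivation:
Executing turtle program step by step:
Start: pos=(0,0), heading=0, pen down
RT 30: heading 0 -> 330
FD 6.9: (0,0) -> (5.976,-3.45) [heading=330, draw]
RT 144: heading 330 -> 186
RT 108: heading 186 -> 78
BK 9: (5.976,-3.45) -> (4.104,-12.253) [heading=78, draw]
REPEAT 3 [
  -- iteration 1/3 --
  BK 4: (4.104,-12.253) -> (3.273,-16.166) [heading=78, draw]
  LT 60: heading 78 -> 138
  -- iteration 2/3 --
  BK 4: (3.273,-16.166) -> (6.245,-18.842) [heading=138, draw]
  LT 60: heading 138 -> 198
  -- iteration 3/3 --
  BK 4: (6.245,-18.842) -> (10.05,-17.606) [heading=198, draw]
  LT 60: heading 198 -> 258
]
FD 5.2: (10.05,-17.606) -> (8.968,-22.693) [heading=258, draw]
FD 1.4: (8.968,-22.693) -> (8.677,-24.062) [heading=258, draw]
RT 144: heading 258 -> 114
BK 4.5: (8.677,-24.062) -> (10.508,-28.173) [heading=114, draw]
FD 3.8: (10.508,-28.173) -> (8.962,-24.702) [heading=114, draw]
FD 4.9: (8.962,-24.702) -> (6.969,-20.225) [heading=114, draw]
Final: pos=(6.969,-20.225), heading=114, 10 segment(s) drawn

Segment lengths:
  seg 1: (0,0) -> (5.976,-3.45), length = 6.9
  seg 2: (5.976,-3.45) -> (4.104,-12.253), length = 9
  seg 3: (4.104,-12.253) -> (3.273,-16.166), length = 4
  seg 4: (3.273,-16.166) -> (6.245,-18.842), length = 4
  seg 5: (6.245,-18.842) -> (10.05,-17.606), length = 4
  seg 6: (10.05,-17.606) -> (8.968,-22.693), length = 5.2
  seg 7: (8.968,-22.693) -> (8.677,-24.062), length = 1.4
  seg 8: (8.677,-24.062) -> (10.508,-28.173), length = 4.5
  seg 9: (10.508,-28.173) -> (8.962,-24.702), length = 3.8
  seg 10: (8.962,-24.702) -> (6.969,-20.225), length = 4.9
Total = 47.7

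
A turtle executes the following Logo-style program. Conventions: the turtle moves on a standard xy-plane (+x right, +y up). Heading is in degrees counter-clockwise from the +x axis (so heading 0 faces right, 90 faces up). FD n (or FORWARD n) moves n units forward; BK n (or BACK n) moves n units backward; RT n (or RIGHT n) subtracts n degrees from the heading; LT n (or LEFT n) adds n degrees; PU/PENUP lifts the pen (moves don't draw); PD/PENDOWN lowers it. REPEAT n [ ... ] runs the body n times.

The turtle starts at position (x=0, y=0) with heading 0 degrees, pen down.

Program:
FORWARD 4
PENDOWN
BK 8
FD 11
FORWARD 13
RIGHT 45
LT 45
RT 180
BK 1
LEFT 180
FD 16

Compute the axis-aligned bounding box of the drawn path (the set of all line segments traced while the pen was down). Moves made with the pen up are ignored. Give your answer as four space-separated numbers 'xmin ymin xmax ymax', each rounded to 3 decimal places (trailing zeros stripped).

Executing turtle program step by step:
Start: pos=(0,0), heading=0, pen down
FD 4: (0,0) -> (4,0) [heading=0, draw]
PD: pen down
BK 8: (4,0) -> (-4,0) [heading=0, draw]
FD 11: (-4,0) -> (7,0) [heading=0, draw]
FD 13: (7,0) -> (20,0) [heading=0, draw]
RT 45: heading 0 -> 315
LT 45: heading 315 -> 0
RT 180: heading 0 -> 180
BK 1: (20,0) -> (21,0) [heading=180, draw]
LT 180: heading 180 -> 0
FD 16: (21,0) -> (37,0) [heading=0, draw]
Final: pos=(37,0), heading=0, 6 segment(s) drawn

Segment endpoints: x in {-4, 0, 4, 7, 20, 21, 37}, y in {0, 0}
xmin=-4, ymin=0, xmax=37, ymax=0

Answer: -4 0 37 0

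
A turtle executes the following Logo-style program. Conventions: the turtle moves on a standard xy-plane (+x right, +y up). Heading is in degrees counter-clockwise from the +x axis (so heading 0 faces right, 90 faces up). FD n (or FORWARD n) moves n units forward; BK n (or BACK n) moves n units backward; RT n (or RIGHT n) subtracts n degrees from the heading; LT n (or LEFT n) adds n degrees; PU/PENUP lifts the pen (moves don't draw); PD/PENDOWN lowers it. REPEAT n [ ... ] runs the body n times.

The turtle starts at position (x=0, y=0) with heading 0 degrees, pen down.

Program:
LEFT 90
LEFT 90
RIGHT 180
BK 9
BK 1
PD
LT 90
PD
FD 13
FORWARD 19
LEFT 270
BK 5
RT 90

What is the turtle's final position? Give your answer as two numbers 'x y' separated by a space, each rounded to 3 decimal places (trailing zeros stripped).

Answer: -15 32

Derivation:
Executing turtle program step by step:
Start: pos=(0,0), heading=0, pen down
LT 90: heading 0 -> 90
LT 90: heading 90 -> 180
RT 180: heading 180 -> 0
BK 9: (0,0) -> (-9,0) [heading=0, draw]
BK 1: (-9,0) -> (-10,0) [heading=0, draw]
PD: pen down
LT 90: heading 0 -> 90
PD: pen down
FD 13: (-10,0) -> (-10,13) [heading=90, draw]
FD 19: (-10,13) -> (-10,32) [heading=90, draw]
LT 270: heading 90 -> 0
BK 5: (-10,32) -> (-15,32) [heading=0, draw]
RT 90: heading 0 -> 270
Final: pos=(-15,32), heading=270, 5 segment(s) drawn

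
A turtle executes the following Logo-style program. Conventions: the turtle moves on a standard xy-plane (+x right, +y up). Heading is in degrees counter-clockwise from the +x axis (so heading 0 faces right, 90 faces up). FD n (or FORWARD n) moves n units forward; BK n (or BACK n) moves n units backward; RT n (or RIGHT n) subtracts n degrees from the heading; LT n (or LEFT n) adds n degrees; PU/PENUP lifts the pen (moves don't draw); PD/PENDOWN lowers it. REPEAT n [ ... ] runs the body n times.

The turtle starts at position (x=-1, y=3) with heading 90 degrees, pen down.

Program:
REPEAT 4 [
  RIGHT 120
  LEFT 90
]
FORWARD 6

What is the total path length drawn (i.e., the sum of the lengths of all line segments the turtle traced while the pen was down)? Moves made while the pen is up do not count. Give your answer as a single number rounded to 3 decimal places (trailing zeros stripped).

Answer: 6

Derivation:
Executing turtle program step by step:
Start: pos=(-1,3), heading=90, pen down
REPEAT 4 [
  -- iteration 1/4 --
  RT 120: heading 90 -> 330
  LT 90: heading 330 -> 60
  -- iteration 2/4 --
  RT 120: heading 60 -> 300
  LT 90: heading 300 -> 30
  -- iteration 3/4 --
  RT 120: heading 30 -> 270
  LT 90: heading 270 -> 0
  -- iteration 4/4 --
  RT 120: heading 0 -> 240
  LT 90: heading 240 -> 330
]
FD 6: (-1,3) -> (4.196,0) [heading=330, draw]
Final: pos=(4.196,0), heading=330, 1 segment(s) drawn

Segment lengths:
  seg 1: (-1,3) -> (4.196,0), length = 6
Total = 6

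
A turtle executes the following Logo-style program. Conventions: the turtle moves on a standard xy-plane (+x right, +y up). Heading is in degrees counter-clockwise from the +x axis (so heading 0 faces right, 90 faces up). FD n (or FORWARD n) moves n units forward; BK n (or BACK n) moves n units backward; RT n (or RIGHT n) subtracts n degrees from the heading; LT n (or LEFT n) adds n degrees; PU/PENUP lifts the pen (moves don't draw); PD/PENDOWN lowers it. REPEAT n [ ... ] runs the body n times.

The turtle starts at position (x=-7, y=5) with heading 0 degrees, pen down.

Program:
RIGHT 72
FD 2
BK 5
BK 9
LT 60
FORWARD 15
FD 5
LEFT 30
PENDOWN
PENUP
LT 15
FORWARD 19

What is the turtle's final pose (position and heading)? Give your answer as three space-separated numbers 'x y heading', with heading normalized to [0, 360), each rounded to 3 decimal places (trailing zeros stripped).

Answer: 24.789 22.603 33

Derivation:
Executing turtle program step by step:
Start: pos=(-7,5), heading=0, pen down
RT 72: heading 0 -> 288
FD 2: (-7,5) -> (-6.382,3.098) [heading=288, draw]
BK 5: (-6.382,3.098) -> (-7.927,7.853) [heading=288, draw]
BK 9: (-7.927,7.853) -> (-10.708,16.413) [heading=288, draw]
LT 60: heading 288 -> 348
FD 15: (-10.708,16.413) -> (3.964,13.294) [heading=348, draw]
FD 5: (3.964,13.294) -> (8.855,12.254) [heading=348, draw]
LT 30: heading 348 -> 18
PD: pen down
PU: pen up
LT 15: heading 18 -> 33
FD 19: (8.855,12.254) -> (24.789,22.603) [heading=33, move]
Final: pos=(24.789,22.603), heading=33, 5 segment(s) drawn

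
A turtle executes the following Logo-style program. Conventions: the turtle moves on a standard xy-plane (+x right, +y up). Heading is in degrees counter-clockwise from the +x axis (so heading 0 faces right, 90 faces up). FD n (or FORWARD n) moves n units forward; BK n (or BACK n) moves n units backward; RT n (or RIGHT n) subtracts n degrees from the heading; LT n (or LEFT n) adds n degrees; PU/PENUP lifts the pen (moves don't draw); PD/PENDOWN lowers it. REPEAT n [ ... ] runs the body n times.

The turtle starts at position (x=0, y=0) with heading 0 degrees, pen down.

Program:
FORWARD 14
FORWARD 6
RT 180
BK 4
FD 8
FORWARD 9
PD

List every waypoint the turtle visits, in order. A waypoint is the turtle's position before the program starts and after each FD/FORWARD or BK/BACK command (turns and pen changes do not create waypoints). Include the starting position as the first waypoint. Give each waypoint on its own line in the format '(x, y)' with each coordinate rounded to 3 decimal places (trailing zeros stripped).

Answer: (0, 0)
(14, 0)
(20, 0)
(24, 0)
(16, 0)
(7, 0)

Derivation:
Executing turtle program step by step:
Start: pos=(0,0), heading=0, pen down
FD 14: (0,0) -> (14,0) [heading=0, draw]
FD 6: (14,0) -> (20,0) [heading=0, draw]
RT 180: heading 0 -> 180
BK 4: (20,0) -> (24,0) [heading=180, draw]
FD 8: (24,0) -> (16,0) [heading=180, draw]
FD 9: (16,0) -> (7,0) [heading=180, draw]
PD: pen down
Final: pos=(7,0), heading=180, 5 segment(s) drawn
Waypoints (6 total):
(0, 0)
(14, 0)
(20, 0)
(24, 0)
(16, 0)
(7, 0)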